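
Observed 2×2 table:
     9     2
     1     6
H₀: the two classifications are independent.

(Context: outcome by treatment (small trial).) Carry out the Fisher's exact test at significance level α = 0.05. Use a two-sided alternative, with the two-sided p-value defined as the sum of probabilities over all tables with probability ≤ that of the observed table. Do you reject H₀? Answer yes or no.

Margins: r₁=11, r₂=7, c₁=10, c₂=8, n=18
p_obs = C(11,9)·C(7,1)/C(18,10); sum pmf over tables with pmf ≤ p_obs
p-value (two-sided) = 0.01282
At α=0.05: p < α → reject H₀

reject H₀: yes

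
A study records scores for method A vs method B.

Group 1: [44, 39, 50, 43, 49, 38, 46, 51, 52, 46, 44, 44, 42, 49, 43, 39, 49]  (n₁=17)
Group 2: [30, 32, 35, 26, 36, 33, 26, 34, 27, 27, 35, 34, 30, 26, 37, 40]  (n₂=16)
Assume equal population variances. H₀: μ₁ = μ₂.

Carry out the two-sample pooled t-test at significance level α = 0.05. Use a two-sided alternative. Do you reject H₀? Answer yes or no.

reject H₀: yes

x̄₁=45.176, s₁=4.334, n₁=17
x̄₂=31.750, s₂=4.450, n₂=16
s_p² = [16·4.334² + 15·4.450²]/31 = 19.2732
SE = √(s_p²·(1/17+1/16)) = 1.5291
t = (45.176−31.750)/1.5291 = 8.7804
df = 31
p-value (two-sided) = 0.00000
At α=0.05: p < α → reject H₀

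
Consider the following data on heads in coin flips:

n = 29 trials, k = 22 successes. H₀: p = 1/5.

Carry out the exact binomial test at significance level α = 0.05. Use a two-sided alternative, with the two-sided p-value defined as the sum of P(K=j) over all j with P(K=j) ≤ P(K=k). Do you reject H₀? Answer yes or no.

Exact binomial: n=29, k=22, p₀=1/5=0.2000
P(X=j) = C(n,j)·p₀^j·(1−p₀)^(n−j); p = Σ P(X=j) over j with P(X=j) ≤ P(X=22)
p-value (two-sided) = 0.00000
At α=0.05: p < α → reject H₀

reject H₀: yes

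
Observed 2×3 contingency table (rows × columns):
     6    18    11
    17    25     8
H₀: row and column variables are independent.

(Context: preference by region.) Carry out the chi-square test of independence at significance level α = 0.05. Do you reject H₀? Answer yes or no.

reject H₀: no

Row totals [35, 50], col totals [23, 43, 19], n=85
χ² = (6−9.47)²/9.47 + (18−17.71)²/17.71 + (11−7.82)²/7.82 + (17−13.53)²/13.53 + (25−25.29)²/25.29 + (8−11.18)²/11.18 = 4.3629
df = 2
p-value (upper-tail) = 0.11288
At α=0.05: p ≥ α → fail to reject H₀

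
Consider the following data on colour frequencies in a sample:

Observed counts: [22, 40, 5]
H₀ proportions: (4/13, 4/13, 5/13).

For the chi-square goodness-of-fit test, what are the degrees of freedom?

degrees of freedom = 2

df = k − 1 = 3 − 1 = 2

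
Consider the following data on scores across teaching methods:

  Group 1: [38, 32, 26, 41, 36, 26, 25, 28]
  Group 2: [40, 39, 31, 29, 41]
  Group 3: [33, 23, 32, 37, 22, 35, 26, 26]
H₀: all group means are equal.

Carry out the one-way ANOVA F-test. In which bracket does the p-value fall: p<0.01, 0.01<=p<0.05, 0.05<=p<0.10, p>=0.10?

p-value bracket: p>=0.10

Group means [31.50, 36.00, 29.25], grand mean 31.714
SSB = Σnᵢ(x̄ᵢ−x̄)² = 140.786; SSW = ΣΣ(x−x̄ᵢ)² = 619.500
MSB = 140.786/2 = 70.3929; MSW = 619.500/18 = 34.4167
F = MSB/MSW = 2.0453
df = (2, 18)
p-value (upper-tail) = 0.15834
→ bracket: p>=0.10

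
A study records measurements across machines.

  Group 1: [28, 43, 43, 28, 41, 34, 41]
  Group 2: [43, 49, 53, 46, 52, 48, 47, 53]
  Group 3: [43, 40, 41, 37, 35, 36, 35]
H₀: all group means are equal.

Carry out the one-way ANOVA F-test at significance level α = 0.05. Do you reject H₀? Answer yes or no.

reject H₀: yes

Group means [36.86, 48.88, 38.14], grand mean 41.636
SSB = Σnᵢ(x̄ᵢ−x̄)² = 664.502; SSW = ΣΣ(x−x̄ᵢ)² = 426.589
MSB = 664.502/2 = 332.2508; MSW = 426.589/19 = 22.4521
F = MSB/MSW = 14.7982
df = (2, 19)
p-value (upper-tail) = 0.00013
At α=0.05: p < α → reject H₀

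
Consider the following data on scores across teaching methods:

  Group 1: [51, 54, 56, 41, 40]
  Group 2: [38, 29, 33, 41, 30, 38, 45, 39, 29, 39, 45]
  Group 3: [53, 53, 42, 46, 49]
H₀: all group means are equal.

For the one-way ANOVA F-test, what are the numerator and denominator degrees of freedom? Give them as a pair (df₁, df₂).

k = 3 groups, N = 21 total
df = (k−1, N−k) = (3−1, 21−3) = (2, 18)

degrees of freedom = [2, 18]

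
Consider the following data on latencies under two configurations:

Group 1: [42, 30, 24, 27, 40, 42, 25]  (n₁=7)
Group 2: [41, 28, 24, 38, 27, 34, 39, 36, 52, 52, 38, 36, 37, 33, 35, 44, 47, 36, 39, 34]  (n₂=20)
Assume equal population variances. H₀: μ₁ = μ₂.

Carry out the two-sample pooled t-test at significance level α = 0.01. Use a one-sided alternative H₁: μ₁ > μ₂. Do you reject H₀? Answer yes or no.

reject H₀: no

x̄₁=32.857, s₁=8.174, n₁=7
x̄₂=37.500, s₂=7.295, n₂=20
s_p² = [6·8.174² + 19·7.295²]/25 = 56.4743
SE = √(s_p²·(1/7+1/20)) = 3.3002
t = (32.857−37.500)/3.3002 = -1.4068
df = 25
p-value (one-sided, H₁ greater) = 0.91411
At α=0.01: p ≥ α → fail to reject H₀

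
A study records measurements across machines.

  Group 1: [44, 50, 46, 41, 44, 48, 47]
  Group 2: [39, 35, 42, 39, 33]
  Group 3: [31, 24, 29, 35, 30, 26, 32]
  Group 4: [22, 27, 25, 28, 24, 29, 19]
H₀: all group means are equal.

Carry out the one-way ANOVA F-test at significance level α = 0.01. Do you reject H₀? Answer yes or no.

reject H₀: yes

Group means [45.71, 37.60, 29.57, 24.86], grand mean 34.192
SSB = Σnᵢ(x̄ᵢ−x̄)² = 1746.838; SSW = ΣΣ(x−x̄ᵢ)² = 261.200
MSB = 1746.838/3 = 582.2795; MSW = 261.200/22 = 11.8727
F = MSB/MSW = 49.0434
df = (3, 22)
p-value (upper-tail) = 0.00000
At α=0.01: p < α → reject H₀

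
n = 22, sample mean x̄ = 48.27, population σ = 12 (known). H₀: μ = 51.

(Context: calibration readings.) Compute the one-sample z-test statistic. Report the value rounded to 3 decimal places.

test statistic = -1.067

SE = σ/√n = 12/√22 = 2.5584
z = (x̄−μ₀)/SE = (48.27−51)/2.5584 = -1.0671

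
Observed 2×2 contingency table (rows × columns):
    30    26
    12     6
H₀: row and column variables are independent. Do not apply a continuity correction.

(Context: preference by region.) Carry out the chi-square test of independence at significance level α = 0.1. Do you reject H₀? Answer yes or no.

Row totals [56, 18], col totals [42, 32], n=74
χ² = (30−31.78)²/31.78 + (26−24.22)²/24.22 + (12−10.22)²/10.22 + (6−7.78)²/7.78 = 0.9517
df = 1
p-value (upper-tail) = 0.32928
At α=0.1: p ≥ α → fail to reject H₀

reject H₀: no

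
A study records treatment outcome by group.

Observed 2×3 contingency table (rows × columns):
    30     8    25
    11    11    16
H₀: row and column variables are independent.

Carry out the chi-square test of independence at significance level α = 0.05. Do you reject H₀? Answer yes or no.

reject H₀: no

Row totals [63, 38], col totals [41, 19, 41], n=101
χ² = (30−25.57)²/25.57 + (8−11.85)²/11.85 + (25−25.57)²/25.57 + (11−15.43)²/15.43 + (11−7.15)²/7.15 + (16−15.43)²/15.43 = 5.3967
df = 2
p-value (upper-tail) = 0.06732
At α=0.05: p ≥ α → fail to reject H₀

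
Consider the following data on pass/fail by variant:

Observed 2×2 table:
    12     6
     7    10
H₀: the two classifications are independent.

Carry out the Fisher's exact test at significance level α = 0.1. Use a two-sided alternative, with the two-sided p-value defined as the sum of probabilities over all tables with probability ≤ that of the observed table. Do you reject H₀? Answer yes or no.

reject H₀: no

Margins: r₁=18, r₂=17, c₁=19, c₂=16, n=35
p_obs = C(18,12)·C(17,7)/C(35,19); sum pmf over tables with pmf ≤ p_obs
p-value (two-sided) = 0.18114
At α=0.1: p ≥ α → fail to reject H₀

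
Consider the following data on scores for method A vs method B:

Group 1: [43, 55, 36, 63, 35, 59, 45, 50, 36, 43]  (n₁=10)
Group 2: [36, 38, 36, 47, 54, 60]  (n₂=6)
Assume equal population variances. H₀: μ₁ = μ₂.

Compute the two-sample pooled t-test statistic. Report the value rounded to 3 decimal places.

x̄₁=46.500, s₁=9.958, n₁=10
x̄₂=45.167, s₂=10.206, n₂=6
s_p² = [9·9.958² + 5·10.206²]/14 = 100.9524
SE = √(s_p²·(1/10+1/6)) = 5.1885
t = (46.500−45.167)/5.1885 = 0.2570
df = 14

test statistic = 0.257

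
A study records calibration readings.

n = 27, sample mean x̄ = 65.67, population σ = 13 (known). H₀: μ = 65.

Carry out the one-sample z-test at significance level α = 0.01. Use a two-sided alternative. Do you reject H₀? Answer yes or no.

reject H₀: no

SE = σ/√n = 13/√27 = 2.5019
z = (x̄−μ₀)/SE = (65.67−65)/2.5019 = 0.2678
p-value (two-sided) = 0.78885
At α=0.01: p ≥ α → fail to reject H₀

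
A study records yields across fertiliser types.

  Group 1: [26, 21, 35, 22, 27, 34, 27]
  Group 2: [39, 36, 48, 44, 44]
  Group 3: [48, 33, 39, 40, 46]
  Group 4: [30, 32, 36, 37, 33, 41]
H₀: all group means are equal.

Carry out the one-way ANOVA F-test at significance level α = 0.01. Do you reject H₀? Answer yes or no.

reject H₀: yes

Group means [27.43, 42.20, 41.20, 34.83], grand mean 35.565
SSB = Σnᵢ(x̄ᵢ−x̄)² = 845.505; SSW = ΣΣ(x−x̄ᵢ)² = 484.148
MSB = 845.505/3 = 281.8349; MSW = 484.148/19 = 25.4815
F = MSB/MSW = 11.0604
df = (3, 19)
p-value (upper-tail) = 0.00020
At α=0.01: p < α → reject H₀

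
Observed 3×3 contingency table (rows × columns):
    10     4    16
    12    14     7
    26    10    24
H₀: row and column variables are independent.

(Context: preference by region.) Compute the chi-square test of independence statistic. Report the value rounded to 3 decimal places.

test statistic = 12.691

Row totals [30, 33, 60], col totals [48, 28, 47], n=123
χ² = (10−11.71)²/11.71 + (4−6.83)²/6.83 + (16−11.46)²/11.46 + (12−12.88)²/12.88 + (14−7.51)²/7.51 + (7−12.61)²/12.61 + (26−23.41)²/23.41 + (10−13.66)²/13.66 + (24−22.93)²/22.93 = 12.6907
df = 4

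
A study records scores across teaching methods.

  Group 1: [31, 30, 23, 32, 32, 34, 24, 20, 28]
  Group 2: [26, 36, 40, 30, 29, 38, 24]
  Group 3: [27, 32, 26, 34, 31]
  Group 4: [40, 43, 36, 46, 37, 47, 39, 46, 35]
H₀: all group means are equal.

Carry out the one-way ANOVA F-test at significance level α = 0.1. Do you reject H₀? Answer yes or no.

reject H₀: yes

Group means [28.22, 31.86, 30.00, 41.00], grand mean 33.200
SSB = Σnᵢ(x̄ᵢ−x̄)² = 834.387; SSW = ΣΣ(x−x̄ᵢ)² = 632.413
MSB = 834.387/3 = 278.1291; MSW = 632.413/26 = 24.3236
F = MSB/MSW = 11.4346
df = (3, 26)
p-value (upper-tail) = 0.00006
At α=0.1: p < α → reject H₀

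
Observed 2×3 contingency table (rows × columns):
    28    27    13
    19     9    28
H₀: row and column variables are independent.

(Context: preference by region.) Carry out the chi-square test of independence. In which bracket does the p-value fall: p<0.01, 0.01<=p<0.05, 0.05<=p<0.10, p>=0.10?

Row totals [68, 56], col totals [47, 36, 41], n=124
χ² = (28−25.77)²/25.77 + (27−19.74)²/19.74 + (13−22.48)²/22.48 + (19−21.23)²/21.23 + (9−16.26)²/16.26 + (28−18.52)²/18.52 = 15.1922
df = 2
p-value (upper-tail) = 0.00050
→ bracket: p<0.01

p-value bracket: p<0.01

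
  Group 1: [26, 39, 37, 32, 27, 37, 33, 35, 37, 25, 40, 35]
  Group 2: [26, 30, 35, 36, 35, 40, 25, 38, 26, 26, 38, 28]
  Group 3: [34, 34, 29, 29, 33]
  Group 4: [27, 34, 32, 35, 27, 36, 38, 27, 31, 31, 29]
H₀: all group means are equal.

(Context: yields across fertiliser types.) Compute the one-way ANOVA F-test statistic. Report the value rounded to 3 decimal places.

test statistic = 0.431

Group means [33.58, 31.92, 31.80, 31.55], grand mean 32.300
SSB = Σnᵢ(x̄ᵢ−x̄)² = 29.039; SSW = ΣΣ(x−x̄ᵢ)² = 809.361
MSB = 29.039/3 = 9.6798; MSW = 809.361/36 = 22.4822
F = MSB/MSW = 0.4306
df = (3, 36)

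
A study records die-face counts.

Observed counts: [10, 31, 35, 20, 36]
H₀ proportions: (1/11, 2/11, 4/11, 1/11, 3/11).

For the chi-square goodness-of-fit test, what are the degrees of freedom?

degrees of freedom = 4

df = k − 1 = 5 − 1 = 4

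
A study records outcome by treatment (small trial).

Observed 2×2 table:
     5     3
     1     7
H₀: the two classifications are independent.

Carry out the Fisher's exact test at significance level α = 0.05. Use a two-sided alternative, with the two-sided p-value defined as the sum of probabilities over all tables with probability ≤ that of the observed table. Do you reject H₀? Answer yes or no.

Margins: r₁=8, r₂=8, c₁=6, c₂=10, n=16
p_obs = C(8,5)·C(8,1)/C(16,6); sum pmf over tables with pmf ≤ p_obs
p-value (two-sided) = 0.11888
At α=0.05: p ≥ α → fail to reject H₀

reject H₀: no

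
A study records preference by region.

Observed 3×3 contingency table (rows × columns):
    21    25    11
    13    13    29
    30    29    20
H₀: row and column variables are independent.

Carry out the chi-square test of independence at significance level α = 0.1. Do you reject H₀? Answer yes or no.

Row totals [57, 55, 79], col totals [64, 67, 60], n=191
χ² = (21−19.10)²/19.10 + (25−19.99)²/19.99 + (11−17.91)²/17.91 + (13−18.43)²/18.43 + (13−19.29)²/19.29 + (29−17.28)²/17.28 + (30−26.47)²/26.47 + (29−27.71)²/27.71 + (20−24.82)²/24.82 = 17.1764
df = 4
p-value (upper-tail) = 0.00179
At α=0.1: p < α → reject H₀

reject H₀: yes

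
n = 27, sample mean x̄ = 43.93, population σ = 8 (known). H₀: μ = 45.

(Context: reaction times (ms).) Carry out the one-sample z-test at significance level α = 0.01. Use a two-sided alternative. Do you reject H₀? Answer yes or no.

SE = σ/√n = 8/√27 = 1.5396
z = (x̄−μ₀)/SE = (43.93−45)/1.5396 = -0.6950
p-value (two-sided) = 0.48706
At α=0.01: p ≥ α → fail to reject H₀

reject H₀: no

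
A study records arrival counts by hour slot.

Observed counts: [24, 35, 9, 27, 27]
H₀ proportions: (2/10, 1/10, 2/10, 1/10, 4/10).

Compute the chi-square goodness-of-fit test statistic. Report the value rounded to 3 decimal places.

n = 122; E_i = n·p_i = [24.40, 12.20, 24.40, 12.20, 48.80]
χ² = (24−24.40)²/24.40 + (35−12.20)²/12.20 + (9−24.40)²/24.40 + (27−12.20)²/12.20 + (27−48.80)²/48.80 = 80.0287
df = 4

test statistic = 80.029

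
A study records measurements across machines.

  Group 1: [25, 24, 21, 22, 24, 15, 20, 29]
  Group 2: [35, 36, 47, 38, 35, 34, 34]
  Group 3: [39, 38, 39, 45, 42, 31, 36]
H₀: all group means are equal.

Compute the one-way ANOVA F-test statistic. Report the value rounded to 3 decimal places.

Group means [22.50, 37.00, 38.57], grand mean 32.227
SSB = Σnᵢ(x̄ᵢ−x̄)² = 1198.149; SSW = ΣΣ(x−x̄ᵢ)² = 363.714
MSB = 1198.149/2 = 599.0747; MSW = 363.714/19 = 19.1429
F = MSB/MSW = 31.2949
df = (2, 19)

test statistic = 31.295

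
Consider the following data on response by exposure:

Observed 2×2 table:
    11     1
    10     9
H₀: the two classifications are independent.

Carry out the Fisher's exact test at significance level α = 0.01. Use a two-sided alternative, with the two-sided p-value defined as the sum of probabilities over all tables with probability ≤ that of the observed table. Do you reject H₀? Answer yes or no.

Margins: r₁=12, r₂=19, c₁=21, c₂=10, n=31
p_obs = C(12,11)·C(19,10)/C(31,21); sum pmf over tables with pmf ≤ p_obs
p-value (two-sided) = 0.04638
At α=0.01: p ≥ α → fail to reject H₀

reject H₀: no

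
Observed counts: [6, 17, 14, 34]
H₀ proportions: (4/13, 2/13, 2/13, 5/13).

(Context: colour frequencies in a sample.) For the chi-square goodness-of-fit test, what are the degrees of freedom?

df = k − 1 = 4 − 1 = 3

degrees of freedom = 3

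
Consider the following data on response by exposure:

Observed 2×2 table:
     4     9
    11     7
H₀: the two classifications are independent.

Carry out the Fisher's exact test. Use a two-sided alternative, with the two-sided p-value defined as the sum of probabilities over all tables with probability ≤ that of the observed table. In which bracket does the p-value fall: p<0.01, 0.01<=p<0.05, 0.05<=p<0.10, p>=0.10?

p-value bracket: p>=0.10

Margins: r₁=13, r₂=18, c₁=15, c₂=16, n=31
p_obs = C(13,4)·C(18,11)/C(31,15); sum pmf over tables with pmf ≤ p_obs
p-value (two-sided) = 0.14888
→ bracket: p>=0.10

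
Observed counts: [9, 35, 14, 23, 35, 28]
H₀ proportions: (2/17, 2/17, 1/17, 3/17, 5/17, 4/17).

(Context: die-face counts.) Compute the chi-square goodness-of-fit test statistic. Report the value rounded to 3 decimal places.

n = 144; E_i = n·p_i = [16.94, 16.94, 8.47, 25.41, 42.35, 33.88]
χ² = (9−16.94)²/16.94 + (35−16.94)²/16.94 + (14−8.47)²/8.47 + (23−25.41)²/25.41 + (35−42.35)²/42.35 + (28−33.88)²/33.88 = 29.1088
df = 5

test statistic = 29.109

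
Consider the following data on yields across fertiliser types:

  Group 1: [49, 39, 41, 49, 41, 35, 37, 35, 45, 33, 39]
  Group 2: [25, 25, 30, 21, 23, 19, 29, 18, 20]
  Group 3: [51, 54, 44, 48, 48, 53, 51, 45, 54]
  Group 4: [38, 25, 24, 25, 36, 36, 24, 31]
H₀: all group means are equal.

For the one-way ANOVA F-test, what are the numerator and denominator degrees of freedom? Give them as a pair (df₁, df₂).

k = 4 groups, N = 37 total
df = (k−1, N−k) = (4−1, 37−4) = (3, 33)

degrees of freedom = [3, 33]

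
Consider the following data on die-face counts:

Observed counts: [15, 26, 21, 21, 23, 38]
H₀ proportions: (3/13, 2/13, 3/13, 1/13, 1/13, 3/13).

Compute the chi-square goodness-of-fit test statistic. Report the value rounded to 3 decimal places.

n = 144; E_i = n·p_i = [33.23, 22.15, 33.23, 11.08, 11.08, 33.23]
χ² = (15−33.23)²/33.23 + (26−22.15)²/22.15 + (21−33.23)²/33.23 + (21−11.08)²/11.08 + (23−11.08)²/11.08 + (38−33.23)²/33.23 = 37.5787
df = 5

test statistic = 37.579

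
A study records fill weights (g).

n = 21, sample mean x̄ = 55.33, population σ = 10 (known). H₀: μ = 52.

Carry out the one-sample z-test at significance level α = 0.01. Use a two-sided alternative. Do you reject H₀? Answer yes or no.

SE = σ/√n = 10/√21 = 2.1822
z = (x̄−μ₀)/SE = (55.33−52)/2.1822 = 1.5260
p-value (two-sided) = 0.12701
At α=0.01: p ≥ α → fail to reject H₀

reject H₀: no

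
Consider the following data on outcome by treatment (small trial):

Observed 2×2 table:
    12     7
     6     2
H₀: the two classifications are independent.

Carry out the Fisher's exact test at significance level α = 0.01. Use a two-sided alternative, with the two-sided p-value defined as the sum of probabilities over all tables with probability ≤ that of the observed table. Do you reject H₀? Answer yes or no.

Margins: r₁=19, r₂=8, c₁=18, c₂=9, n=27
p_obs = C(19,12)·C(8,6)/C(27,18); sum pmf over tables with pmf ≤ p_obs
p-value (two-sided) = 0.67582
At α=0.01: p ≥ α → fail to reject H₀

reject H₀: no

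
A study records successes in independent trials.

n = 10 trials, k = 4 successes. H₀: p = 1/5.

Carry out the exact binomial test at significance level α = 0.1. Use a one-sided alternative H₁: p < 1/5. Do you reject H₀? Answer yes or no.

Exact binomial: n=10, k=4, p₀=1/5=0.2000
P(X≤4) from Σ C(n,i)·p₀^i·(1−p₀)^(n−i)
p-value (one-sided, H₁ less) = 0.96721
At α=0.1: p ≥ α → fail to reject H₀

reject H₀: no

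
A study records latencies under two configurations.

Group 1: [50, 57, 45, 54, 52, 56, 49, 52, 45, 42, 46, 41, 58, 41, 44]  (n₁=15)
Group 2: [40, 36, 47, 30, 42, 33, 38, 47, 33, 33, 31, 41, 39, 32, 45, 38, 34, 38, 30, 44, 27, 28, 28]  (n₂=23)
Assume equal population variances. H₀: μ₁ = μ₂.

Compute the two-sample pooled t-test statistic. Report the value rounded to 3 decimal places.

x̄₁=48.800, s₁=5.858, n₁=15
x̄₂=36.261, s₂=6.166, n₂=23
s_p² = [14·5.858² + 22·6.166²]/36 = 36.5787
SE = √(s_p²·(1/15+1/23)) = 2.0072
t = (48.800−36.261)/2.0072 = 6.2470
df = 36

test statistic = 6.247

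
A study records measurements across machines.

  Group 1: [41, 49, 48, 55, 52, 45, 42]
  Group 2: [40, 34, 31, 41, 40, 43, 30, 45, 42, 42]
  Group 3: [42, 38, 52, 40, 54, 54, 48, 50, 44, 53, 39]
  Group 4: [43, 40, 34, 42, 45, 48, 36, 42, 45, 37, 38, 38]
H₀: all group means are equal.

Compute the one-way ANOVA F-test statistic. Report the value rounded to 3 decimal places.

Group means [47.43, 38.80, 46.73, 40.67], grand mean 43.050
SSB = Σnᵢ(x̄ᵢ−x̄)² = 531.737; SSW = ΣΣ(x−x̄ᵢ)² = 994.163
MSB = 531.737/3 = 177.2457; MSW = 994.163/36 = 27.6156
F = MSB/MSW = 6.4183
df = (3, 36)

test statistic = 6.418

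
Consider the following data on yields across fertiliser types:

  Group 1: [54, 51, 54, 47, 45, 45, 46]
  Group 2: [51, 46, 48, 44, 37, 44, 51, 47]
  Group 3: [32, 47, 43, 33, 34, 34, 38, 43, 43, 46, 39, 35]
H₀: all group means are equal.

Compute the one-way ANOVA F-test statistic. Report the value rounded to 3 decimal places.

test statistic = 10.855

Group means [48.86, 46.00, 38.92], grand mean 43.593
SSB = Σnᵢ(x̄ᵢ−x̄)² = 502.745; SSW = ΣΣ(x−x̄ᵢ)² = 555.774
MSB = 502.745/2 = 251.3724; MSW = 555.774/24 = 23.1572
F = MSB/MSW = 10.8550
df = (2, 24)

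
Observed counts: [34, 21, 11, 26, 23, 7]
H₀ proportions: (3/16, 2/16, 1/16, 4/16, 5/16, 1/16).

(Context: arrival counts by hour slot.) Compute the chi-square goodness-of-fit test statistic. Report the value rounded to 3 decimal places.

test statistic = 15.788

n = 122; E_i = n·p_i = [22.88, 15.25, 7.62, 30.50, 38.12, 7.62]
χ² = (34−22.88)²/22.88 + (21−15.25)²/15.25 + (11−7.62)²/7.62 + (26−30.50)²/30.50 + (23−38.12)²/38.12 + (7−7.62)²/7.62 = 15.7880
df = 5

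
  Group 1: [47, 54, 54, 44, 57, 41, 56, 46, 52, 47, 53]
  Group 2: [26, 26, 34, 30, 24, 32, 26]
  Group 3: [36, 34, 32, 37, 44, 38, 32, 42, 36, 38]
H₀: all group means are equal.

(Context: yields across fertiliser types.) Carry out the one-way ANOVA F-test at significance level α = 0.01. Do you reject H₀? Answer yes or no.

reject H₀: yes

Group means [50.09, 28.29, 36.90], grand mean 39.929
SSB = Σnᵢ(x̄ᵢ−x̄)² = 2176.619; SSW = ΣΣ(x−x̄ᵢ)² = 501.238
MSB = 2176.619/2 = 1088.3097; MSW = 501.238/25 = 20.0495
F = MSB/MSW = 54.2811
df = (2, 25)
p-value (upper-tail) = 0.00000
At α=0.01: p < α → reject H₀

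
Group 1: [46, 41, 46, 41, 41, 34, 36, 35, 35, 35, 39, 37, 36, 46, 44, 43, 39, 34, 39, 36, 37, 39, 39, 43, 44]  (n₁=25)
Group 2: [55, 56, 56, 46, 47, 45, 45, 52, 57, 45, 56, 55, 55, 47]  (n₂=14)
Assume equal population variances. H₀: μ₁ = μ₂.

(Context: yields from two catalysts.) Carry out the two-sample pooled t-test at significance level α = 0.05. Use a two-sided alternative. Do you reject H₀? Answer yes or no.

reject H₀: yes

x̄₁=39.400, s₁=3.926, n₁=25
x̄₂=51.214, s₂=4.995, n₂=14
s_p² = [24·3.926² + 13·4.995²]/37 = 18.7664
SE = √(s_p²·(1/25+1/14)) = 1.4461
t = (39.400−51.214)/1.4461 = -8.1699
df = 37
p-value (two-sided) = 0.00000
At α=0.05: p < α → reject H₀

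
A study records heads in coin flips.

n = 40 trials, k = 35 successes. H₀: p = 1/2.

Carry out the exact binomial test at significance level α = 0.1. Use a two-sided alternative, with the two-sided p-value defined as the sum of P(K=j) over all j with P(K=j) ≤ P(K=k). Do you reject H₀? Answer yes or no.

Exact binomial: n=40, k=35, p₀=1/2=0.5000
P(X=j) = C(n,j)·p₀^j·(1−p₀)^(n−j); p = Σ P(X=j) over j with P(X=j) ≤ P(X=35)
p-value (two-sided) = 0.00000
At α=0.1: p < α → reject H₀

reject H₀: yes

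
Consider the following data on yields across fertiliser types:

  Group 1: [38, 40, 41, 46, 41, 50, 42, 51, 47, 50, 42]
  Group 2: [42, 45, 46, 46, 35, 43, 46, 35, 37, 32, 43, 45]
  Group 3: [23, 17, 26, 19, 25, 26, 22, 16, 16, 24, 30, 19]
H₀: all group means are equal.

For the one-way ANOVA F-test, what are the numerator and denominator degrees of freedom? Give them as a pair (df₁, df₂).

k = 3 groups, N = 35 total
df = (k−1, N−k) = (3−1, 35−3) = (2, 32)

degrees of freedom = [2, 32]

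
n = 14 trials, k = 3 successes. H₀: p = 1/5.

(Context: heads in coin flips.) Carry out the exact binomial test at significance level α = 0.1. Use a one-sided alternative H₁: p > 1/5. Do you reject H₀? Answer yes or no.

Exact binomial: n=14, k=3, p₀=1/5=0.2000
P(X≥3) from Σ C(n,i)·p₀^i·(1−p₀)^(n−i)
p-value (one-sided, H₁ greater) = 0.55195
At α=0.1: p ≥ α → fail to reject H₀

reject H₀: no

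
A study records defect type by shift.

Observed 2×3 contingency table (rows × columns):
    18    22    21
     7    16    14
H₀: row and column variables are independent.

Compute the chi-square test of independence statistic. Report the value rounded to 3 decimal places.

Row totals [61, 37], col totals [25, 38, 35], n=98
χ² = (18−15.56)²/15.56 + (22−23.65)²/23.65 + (21−21.79)²/21.79 + (7−9.44)²/9.44 + (16−14.35)²/14.35 + (14−13.21)²/13.21 = 1.3934
df = 2

test statistic = 1.393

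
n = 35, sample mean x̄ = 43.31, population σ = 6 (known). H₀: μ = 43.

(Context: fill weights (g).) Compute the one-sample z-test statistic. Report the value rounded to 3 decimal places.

test statistic = 0.306

SE = σ/√n = 6/√35 = 1.0142
z = (x̄−μ₀)/SE = (43.31−43)/1.0142 = 0.3057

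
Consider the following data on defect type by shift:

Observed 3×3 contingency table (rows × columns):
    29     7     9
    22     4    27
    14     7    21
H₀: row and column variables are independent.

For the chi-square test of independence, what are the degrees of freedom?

df = (r−1)(c−1) = (3−1)·(3−1) = 4

degrees of freedom = 4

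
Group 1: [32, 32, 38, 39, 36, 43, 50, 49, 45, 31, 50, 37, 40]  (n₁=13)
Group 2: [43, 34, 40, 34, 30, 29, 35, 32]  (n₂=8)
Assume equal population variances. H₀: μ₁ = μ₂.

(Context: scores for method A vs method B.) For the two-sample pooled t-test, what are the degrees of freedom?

degrees of freedom = 19

df = n₁ + n₂ − 2 = 13 + 8 − 2 = 19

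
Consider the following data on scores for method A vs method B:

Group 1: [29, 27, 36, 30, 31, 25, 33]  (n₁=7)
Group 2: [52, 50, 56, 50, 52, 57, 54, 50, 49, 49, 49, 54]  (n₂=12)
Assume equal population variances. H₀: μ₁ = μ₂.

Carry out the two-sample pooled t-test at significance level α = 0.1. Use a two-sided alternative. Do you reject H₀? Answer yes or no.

x̄₁=30.143, s₁=3.671, n₁=7
x̄₂=51.833, s₂=2.823, n₂=12
s_p² = [6·3.671² + 11·2.823²]/17 = 9.9132
SE = √(s_p²·(1/7+1/12)) = 1.4974
t = (30.143−51.833)/1.4974 = -14.4852
df = 17
p-value (two-sided) = 0.00000
At α=0.1: p < α → reject H₀

reject H₀: yes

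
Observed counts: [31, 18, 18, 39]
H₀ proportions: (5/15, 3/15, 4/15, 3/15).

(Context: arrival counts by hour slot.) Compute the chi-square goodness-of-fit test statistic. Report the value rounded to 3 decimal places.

n = 106; E_i = n·p_i = [35.33, 21.20, 28.27, 21.20]
χ² = (31−35.33)²/35.33 + (18−21.20)²/21.20 + (18−28.27)²/28.27 + (39−21.20)²/21.20 = 19.6887
df = 3

test statistic = 19.689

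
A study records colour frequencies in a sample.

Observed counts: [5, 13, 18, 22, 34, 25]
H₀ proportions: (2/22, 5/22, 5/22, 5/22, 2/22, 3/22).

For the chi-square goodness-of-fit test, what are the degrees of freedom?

df = k − 1 = 6 − 1 = 5

degrees of freedom = 5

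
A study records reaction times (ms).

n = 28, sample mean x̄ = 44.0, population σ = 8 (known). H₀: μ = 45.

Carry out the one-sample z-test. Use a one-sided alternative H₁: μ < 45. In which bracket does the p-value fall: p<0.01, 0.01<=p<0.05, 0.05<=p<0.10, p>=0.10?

p-value bracket: p>=0.10

SE = σ/√n = 8/√28 = 1.5119
z = (x̄−μ₀)/SE = (44.0−45)/1.5119 = -0.6614
p-value (one-sided, H₁ less) = 0.25417
→ bracket: p>=0.10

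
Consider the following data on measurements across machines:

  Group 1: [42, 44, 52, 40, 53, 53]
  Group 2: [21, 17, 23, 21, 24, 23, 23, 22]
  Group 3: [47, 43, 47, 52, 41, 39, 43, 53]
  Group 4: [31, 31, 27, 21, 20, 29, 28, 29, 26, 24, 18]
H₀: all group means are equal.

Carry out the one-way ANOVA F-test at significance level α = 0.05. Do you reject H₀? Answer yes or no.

reject H₀: yes

Group means [47.33, 21.75, 45.62, 25.82], grand mean 33.545
SSB = Σnᵢ(x̄ᵢ−x̄)² = 4077.837; SSW = ΣΣ(x−x̄ᵢ)² = 592.345
MSB = 4077.837/3 = 1359.2790; MSW = 592.345/29 = 20.4257
F = MSB/MSW = 66.5476
df = (3, 29)
p-value (upper-tail) = 0.00000
At α=0.05: p < α → reject H₀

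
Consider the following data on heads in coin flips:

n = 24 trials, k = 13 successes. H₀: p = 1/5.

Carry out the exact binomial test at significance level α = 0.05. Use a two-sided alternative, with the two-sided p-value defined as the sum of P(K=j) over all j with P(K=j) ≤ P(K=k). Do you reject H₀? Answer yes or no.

reject H₀: yes

Exact binomial: n=24, k=13, p₀=1/5=0.2000
P(X=j) = C(n,j)·p₀^j·(1−p₀)^(n−j); p = Σ P(X=j) over j with P(X=j) ≤ P(X=13)
p-value (two-sided) = 0.00022
At α=0.05: p < α → reject H₀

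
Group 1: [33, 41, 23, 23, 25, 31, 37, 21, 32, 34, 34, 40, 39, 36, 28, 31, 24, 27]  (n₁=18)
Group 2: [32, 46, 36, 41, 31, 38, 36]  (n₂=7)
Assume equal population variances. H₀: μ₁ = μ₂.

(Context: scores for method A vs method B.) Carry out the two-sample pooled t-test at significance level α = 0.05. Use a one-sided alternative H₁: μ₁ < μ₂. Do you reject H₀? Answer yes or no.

x̄₁=31.056, s₁=6.264, n₁=18
x̄₂=37.143, s₂=5.178, n₂=7
s_p² = [17·6.264² + 6·5.178²]/23 = 35.9914
SE = √(s_p²·(1/18+1/7)) = 2.6723
t = (31.056−37.143)/2.6723 = -2.2779
df = 23
p-value (one-sided, H₁ less) = 0.01617
At α=0.05: p < α → reject H₀

reject H₀: yes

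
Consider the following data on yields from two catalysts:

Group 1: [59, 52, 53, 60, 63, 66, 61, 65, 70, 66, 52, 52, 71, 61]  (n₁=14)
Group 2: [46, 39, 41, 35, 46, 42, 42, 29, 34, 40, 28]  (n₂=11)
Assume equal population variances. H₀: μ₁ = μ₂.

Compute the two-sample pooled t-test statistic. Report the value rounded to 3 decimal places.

x̄₁=60.786, s₁=6.577, n₁=14
x̄₂=38.364, s₂=6.153, n₂=11
s_p² = [13·6.577² + 10·6.153²]/23 = 40.9088
SE = √(s_p²·(1/14+1/11)) = 2.5770
t = (60.786−38.364)/2.5770 = 8.7008
df = 23

test statistic = 8.701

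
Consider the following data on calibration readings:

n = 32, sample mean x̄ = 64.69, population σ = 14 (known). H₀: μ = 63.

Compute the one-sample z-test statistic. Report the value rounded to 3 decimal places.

SE = σ/√n = 14/√32 = 2.4749
z = (x̄−μ₀)/SE = (64.69−63)/2.4749 = 0.6829

test statistic = 0.683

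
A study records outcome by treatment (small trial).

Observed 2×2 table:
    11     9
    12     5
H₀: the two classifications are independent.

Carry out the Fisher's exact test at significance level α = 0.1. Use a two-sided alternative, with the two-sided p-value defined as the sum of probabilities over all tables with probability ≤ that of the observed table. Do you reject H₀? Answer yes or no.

Margins: r₁=20, r₂=17, c₁=23, c₂=14, n=37
p_obs = C(20,11)·C(17,12)/C(37,23); sum pmf over tables with pmf ≤ p_obs
p-value (two-sided) = 0.49786
At α=0.1: p ≥ α → fail to reject H₀

reject H₀: no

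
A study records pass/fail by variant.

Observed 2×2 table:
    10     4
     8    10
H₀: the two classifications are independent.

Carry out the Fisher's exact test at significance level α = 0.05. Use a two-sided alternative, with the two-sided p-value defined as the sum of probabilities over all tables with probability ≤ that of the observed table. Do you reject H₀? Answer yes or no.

Margins: r₁=14, r₂=18, c₁=18, c₂=14, n=32
p_obs = C(14,10)·C(18,8)/C(32,18); sum pmf over tables with pmf ≤ p_obs
p-value (two-sided) = 0.16487
At α=0.05: p ≥ α → fail to reject H₀

reject H₀: no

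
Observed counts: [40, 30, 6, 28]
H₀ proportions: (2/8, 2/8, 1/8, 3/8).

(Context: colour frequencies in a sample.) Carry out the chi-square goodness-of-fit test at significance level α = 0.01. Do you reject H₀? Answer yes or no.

n = 104; E_i = n·p_i = [26.00, 26.00, 13.00, 39.00]
χ² = (40−26.00)²/26.00 + (30−26.00)²/26.00 + (6−13.00)²/13.00 + (28−39.00)²/39.00 = 15.0256
df = 3
p-value (upper-tail) = 0.00179
At α=0.01: p < α → reject H₀

reject H₀: yes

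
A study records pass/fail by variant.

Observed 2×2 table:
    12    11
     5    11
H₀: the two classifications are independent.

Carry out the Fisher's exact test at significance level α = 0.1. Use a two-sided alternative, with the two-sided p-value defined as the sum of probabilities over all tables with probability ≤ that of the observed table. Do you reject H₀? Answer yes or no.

Margins: r₁=23, r₂=16, c₁=17, c₂=22, n=39
p_obs = C(23,12)·C(16,5)/C(39,17); sum pmf over tables with pmf ≤ p_obs
p-value (two-sided) = 0.32513
At α=0.1: p ≥ α → fail to reject H₀

reject H₀: no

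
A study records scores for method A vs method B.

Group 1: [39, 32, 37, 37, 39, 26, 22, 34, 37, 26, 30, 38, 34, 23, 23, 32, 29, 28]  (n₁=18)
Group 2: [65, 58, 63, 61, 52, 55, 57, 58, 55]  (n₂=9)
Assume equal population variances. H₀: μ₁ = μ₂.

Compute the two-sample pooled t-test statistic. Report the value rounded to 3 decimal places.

x̄₁=31.444, s₁=5.813, n₁=18
x̄₂=58.222, s₂=4.147, n₂=9
s_p² = [17·5.813² + 8·4.147²]/25 = 28.4800
SE = √(s_p²·(1/18+1/9)) = 2.1787
t = (31.444−58.222)/2.1787 = -12.2908
df = 25

test statistic = -12.291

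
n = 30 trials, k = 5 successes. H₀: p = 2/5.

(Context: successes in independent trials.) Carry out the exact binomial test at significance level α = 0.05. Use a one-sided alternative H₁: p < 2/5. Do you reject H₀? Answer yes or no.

Exact binomial: n=30, k=5, p₀=2/5=0.4000
P(X≤5) from Σ C(n,i)·p₀^i·(1−p₀)^(n−i)
p-value (one-sided, H₁ less) = 0.00566
At α=0.05: p < α → reject H₀

reject H₀: yes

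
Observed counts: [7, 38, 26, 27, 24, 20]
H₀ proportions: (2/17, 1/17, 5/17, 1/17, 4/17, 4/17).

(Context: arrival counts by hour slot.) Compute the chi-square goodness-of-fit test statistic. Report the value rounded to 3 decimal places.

test statistic = 166.478

n = 142; E_i = n·p_i = [16.71, 8.35, 41.76, 8.35, 33.41, 33.41]
χ² = (7−16.71)²/16.71 + (38−8.35)²/8.35 + (26−41.76)²/41.76 + (27−8.35)²/8.35 + (24−33.41)²/33.41 + (20−33.41)²/33.41 = 166.4782
df = 5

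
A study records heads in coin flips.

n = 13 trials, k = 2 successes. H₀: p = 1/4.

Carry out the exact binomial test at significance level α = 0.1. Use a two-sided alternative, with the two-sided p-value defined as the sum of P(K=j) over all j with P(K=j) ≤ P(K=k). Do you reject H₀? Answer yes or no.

Exact binomial: n=13, k=2, p₀=1/4=0.2500
P(X=j) = C(n,j)·p₀^j·(1−p₀)^(n−j); p = Σ P(X=j) over j with P(X=j) ≤ P(X=2)
p-value (two-sided) = 0.53864
At α=0.1: p ≥ α → fail to reject H₀

reject H₀: no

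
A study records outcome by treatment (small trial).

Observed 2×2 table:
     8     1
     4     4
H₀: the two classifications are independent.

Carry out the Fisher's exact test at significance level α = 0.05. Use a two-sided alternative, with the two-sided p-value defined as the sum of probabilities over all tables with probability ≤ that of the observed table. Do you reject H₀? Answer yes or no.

Margins: r₁=9, r₂=8, c₁=12, c₂=5, n=17
p_obs = C(9,8)·C(8,4)/C(17,12); sum pmf over tables with pmf ≤ p_obs
p-value (two-sided) = 0.13122
At α=0.05: p ≥ α → fail to reject H₀

reject H₀: no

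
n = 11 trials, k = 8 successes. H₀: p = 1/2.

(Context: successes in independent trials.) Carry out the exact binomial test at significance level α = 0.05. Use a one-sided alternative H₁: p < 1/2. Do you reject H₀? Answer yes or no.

reject H₀: no

Exact binomial: n=11, k=8, p₀=1/2=0.5000
P(X≤8) from Σ C(n,i)·p₀^i·(1−p₀)^(n−i)
p-value (one-sided, H₁ less) = 0.96729
At α=0.05: p ≥ α → fail to reject H₀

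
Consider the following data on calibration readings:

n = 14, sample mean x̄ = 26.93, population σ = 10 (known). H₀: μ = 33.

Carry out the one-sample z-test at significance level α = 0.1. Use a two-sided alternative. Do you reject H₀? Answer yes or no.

reject H₀: yes

SE = σ/√n = 10/√14 = 2.6726
z = (x̄−μ₀)/SE = (26.93−33)/2.6726 = -2.2712
p-value (two-sided) = 0.02314
At α=0.1: p < α → reject H₀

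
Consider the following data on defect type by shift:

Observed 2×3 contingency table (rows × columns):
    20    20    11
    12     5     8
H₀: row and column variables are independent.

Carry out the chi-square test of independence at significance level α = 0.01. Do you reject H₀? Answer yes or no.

reject H₀: no

Row totals [51, 25], col totals [32, 25, 19], n=76
χ² = (20−21.47)²/21.47 + (20−16.78)²/16.78 + (11−12.75)²/12.75 + (12−10.53)²/10.53 + (5−8.22)²/8.22 + (8−6.25)²/6.25 = 2.9208
df = 2
p-value (upper-tail) = 0.23215
At α=0.01: p ≥ α → fail to reject H₀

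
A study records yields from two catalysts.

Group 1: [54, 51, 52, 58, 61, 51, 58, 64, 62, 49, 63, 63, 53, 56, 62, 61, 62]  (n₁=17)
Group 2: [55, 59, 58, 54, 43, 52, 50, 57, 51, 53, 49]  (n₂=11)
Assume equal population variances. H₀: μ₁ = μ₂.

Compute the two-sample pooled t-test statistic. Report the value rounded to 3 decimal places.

x̄₁=57.647, s₁=5.061, n₁=17
x̄₂=52.818, s₂=4.600, n₂=11
s_p² = [16·5.061² + 10·4.600²]/26 = 23.9046
SE = √(s_p²·(1/17+1/11)) = 1.8919
t = (57.647−52.818)/1.8919 = 2.5524
df = 26

test statistic = 2.552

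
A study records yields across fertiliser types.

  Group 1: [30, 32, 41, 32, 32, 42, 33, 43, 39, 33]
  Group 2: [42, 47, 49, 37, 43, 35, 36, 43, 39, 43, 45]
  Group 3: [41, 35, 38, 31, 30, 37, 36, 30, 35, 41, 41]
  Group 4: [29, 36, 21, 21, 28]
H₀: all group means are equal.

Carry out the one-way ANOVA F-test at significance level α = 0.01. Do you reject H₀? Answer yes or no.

reject H₀: yes

Group means [35.70, 41.73, 35.91, 27.00], grand mean 36.378
SSB = Σnᵢ(x̄ᵢ−x̄)² = 761.512; SSW = ΣΣ(x−x̄ᵢ)² = 761.191
MSB = 761.512/3 = 253.8373; MSW = 761.191/33 = 23.0664
F = MSB/MSW = 11.0046
df = (3, 33)
p-value (upper-tail) = 0.00004
At α=0.01: p < α → reject H₀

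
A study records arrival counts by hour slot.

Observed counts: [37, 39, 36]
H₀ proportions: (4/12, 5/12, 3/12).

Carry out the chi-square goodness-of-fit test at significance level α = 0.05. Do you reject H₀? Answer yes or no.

n = 112; E_i = n·p_i = [37.33, 46.67, 28.00]
χ² = (37−37.33)²/37.33 + (39−46.67)²/46.67 + (36−28.00)²/28.00 = 3.5482
df = 2
p-value (upper-tail) = 0.16963
At α=0.05: p ≥ α → fail to reject H₀

reject H₀: no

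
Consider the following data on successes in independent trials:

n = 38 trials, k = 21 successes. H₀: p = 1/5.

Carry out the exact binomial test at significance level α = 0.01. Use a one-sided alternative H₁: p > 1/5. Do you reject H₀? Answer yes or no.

reject H₀: yes

Exact binomial: n=38, k=21, p₀=1/5=0.2000
P(X≥21) from Σ C(n,i)·p₀^i·(1−p₀)^(n−i)
p-value (one-sided, H₁ greater) = 0.00000
At α=0.01: p < α → reject H₀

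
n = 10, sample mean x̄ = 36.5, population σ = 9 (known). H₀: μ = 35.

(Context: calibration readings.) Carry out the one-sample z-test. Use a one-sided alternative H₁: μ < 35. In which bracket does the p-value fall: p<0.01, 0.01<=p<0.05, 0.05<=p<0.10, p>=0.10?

p-value bracket: p>=0.10

SE = σ/√n = 9/√10 = 2.8460
z = (x̄−μ₀)/SE = (36.5−35)/2.8460 = 0.5270
p-value (one-sided, H₁ less) = 0.70092
→ bracket: p>=0.10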